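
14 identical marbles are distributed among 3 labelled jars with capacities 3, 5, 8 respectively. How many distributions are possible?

Ignoring the caps, the number of non-negative solutions to x_1+…+x_3 = 14 is C(16,2) = 120.
Subtract solutions that violate a single cap (substitute x_i' = x_i − (cap_i+1)): x_1 ≥ 4 gives C(12,2) = 66; x_2 ≥ 6 gives C(10,2) = 45; x_3 ≥ 9 gives C(7,2) = 21. Together 132.
Add back pairs where two caps are both exceeded: 15 + 3 + 0 = 18.
By inclusion–exclusion the count is 120 − 132 + 18 = 6.

6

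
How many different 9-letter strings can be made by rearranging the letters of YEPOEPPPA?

7560

YEPOEPPPA has 9 letters with E appearing twice and P appearing 4 times.
Dividing 9! = 362880 by 4!·2! = 48 for the repeated letters gives 7560.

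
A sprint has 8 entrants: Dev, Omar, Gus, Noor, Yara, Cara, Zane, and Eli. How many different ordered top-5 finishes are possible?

6720

This is an ordered selection of 5 from 8: P(8,5).
That gives 8 × 7 × 6 × 5 × 4 = 6720.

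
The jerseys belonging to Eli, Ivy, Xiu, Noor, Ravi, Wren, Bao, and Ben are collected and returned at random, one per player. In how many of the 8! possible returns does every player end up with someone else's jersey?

14833

Count assignments avoiding every fixed point. For any j of the 8 players fixed to their old jersey, the other 8−j can be arranged in (8−j)! ways.
By inclusion–exclusion this is Σ_{j=0}^{8} (−1)^j C(8,j)·(8−j)!.
Computing: 40320 − 40320 + 20160 − 6720 + 1680 − 336 + 56 − 8 + 1 = 14833.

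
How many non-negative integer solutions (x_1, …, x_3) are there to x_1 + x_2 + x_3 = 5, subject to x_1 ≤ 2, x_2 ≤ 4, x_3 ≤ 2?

Ignoring the caps, the number of non-negative solutions to x_1+…+x_3 = 5 is C(7,2) = 21.
Subtract solutions that violate a single cap (substitute x_i' = x_i − (cap_i+1)): x_1 ≥ 3 gives C(4,2) = 6; x_2 ≥ 5 gives C(2,2) = 1; x_3 ≥ 3 gives C(4,2) = 6. Together 13.
No two caps can be exceeded simultaneously, so the pair terms are all 0.
By inclusion–exclusion the count is 21 − 13 + 0 = 8.

8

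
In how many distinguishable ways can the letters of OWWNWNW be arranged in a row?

105

The 7 letters of OWWNWNW have repeats: N appearing twice and W appearing 4 times.
Dividing 7! = 5040 by 4!·2! = 48 for the repeated letters gives 105.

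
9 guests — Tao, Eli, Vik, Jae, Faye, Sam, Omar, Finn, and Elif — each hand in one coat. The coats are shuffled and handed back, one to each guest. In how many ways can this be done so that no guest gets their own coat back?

Let Aᵢ be the assignments in which guest i gets their own coat. We want the size of the complement of A₁∪…∪A_9.
By inclusion–exclusion this is Σ_{j=0}^{9} (−1)^j C(9,j)·(9−j)!.
Computing: 362880 − 362880 + 181440 − 60480 + 15120 − 3024 + 504 − 72 + 9 − 1 = 133496.

133496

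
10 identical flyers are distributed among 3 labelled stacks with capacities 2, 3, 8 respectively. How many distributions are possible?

Without the upper bounds there are C(12,2) = 66 ways to split 10 among 3 stacks.
Subtract solutions that violate a single cap (substitute x_i' = x_i − (cap_i+1)): x_1 ≥ 3 gives C(9,2) = 36; x_2 ≥ 4 gives C(8,2) = 28; x_3 ≥ 9 gives C(3,2) = 3. Together 67.
Add back pairs where two caps are both exceeded: 10 + 0 + 0 = 10.
By inclusion–exclusion the count is 66 − 67 + 10 = 9.

9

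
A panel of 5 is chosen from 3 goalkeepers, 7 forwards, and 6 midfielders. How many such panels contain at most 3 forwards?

4032

Split by how many forwards are chosen (0 through 3).
Sum: C(7,0)·C(9,5) + C(7,1)·C(9,4) + C(7,2)·C(9,3) + C(7,3)·C(9,2) = 126 + 882 + 1764 + 1260 = 4032.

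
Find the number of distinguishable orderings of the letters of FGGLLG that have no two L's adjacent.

Total arrangements of FGGLLG: 6!/(3!·2!) = 60.
If the two L's are adjacent, glue them into one block, leaving 5 items to arrange: (5)!/(3!) = 20 ways.
Hence 60 − 20 = 40.

40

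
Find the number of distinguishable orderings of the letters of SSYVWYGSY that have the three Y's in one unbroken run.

840

Treat the 3 copies of Y as a single block. The multiset to arrange is then {YYY, G, S, S, S, V, W}, 7 items in all.
That gives (7)!/(3!) = 840 arrangements.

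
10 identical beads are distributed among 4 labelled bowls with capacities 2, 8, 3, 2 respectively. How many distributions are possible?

By stars and bars, unrestricted non-negative solutions to x_1+…+x_4 = 10 number C(10+3,3) = 286.
Subtract solutions that violate a single cap (substitute x_i' = x_i − (cap_i+1)): x_1 ≥ 3 gives C(10,3) = 120; x_2 ≥ 9 gives C(4,3) = 4; x_3 ≥ 4 gives C(9,3) = 84; x_4 ≥ 3 gives C(10,3) = 120. Together 328.
Add back pairs where two caps are both exceeded: 0 + 20 + 35 + 0 + 0 + 20 = 75.
Subtract triples: 0 + 0 + 1 + 0 = 1.
By inclusion–exclusion the count is 286 − 328 + 75 − 1 = 32.

32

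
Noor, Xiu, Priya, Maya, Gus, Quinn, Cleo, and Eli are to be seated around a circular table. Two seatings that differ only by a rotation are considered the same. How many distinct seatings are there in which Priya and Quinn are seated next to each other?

1440

Treat {Priya, Quinn} as one unit (2 internal orders) and seat the resulting 7 units around the table: (6)! circular arrangements.
So 2 × (6)! = 2 × 720 = 1440.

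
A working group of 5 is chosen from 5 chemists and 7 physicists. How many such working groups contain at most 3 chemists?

756

Split by how many chemists are chosen (0 through 3).
Sum: C(5,0)·C(7,5) + C(5,1)·C(7,4) + C(5,2)·C(7,3) + C(5,3)·C(7,2) = 21 + 175 + 350 + 210 = 756.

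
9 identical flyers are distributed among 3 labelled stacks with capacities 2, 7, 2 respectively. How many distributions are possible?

By stars and bars, unrestricted non-negative solutions to x_1+…+x_3 = 9 number C(9+2,2) = 55.
Subtract solutions that violate a single cap (substitute x_i' = x_i − (cap_i+1)): x_1 ≥ 3 gives C(8,2) = 28; x_2 ≥ 8 gives C(3,2) = 3; x_3 ≥ 3 gives C(8,2) = 28. Together 59.
Add back pairs where two caps are both exceeded: 0 + 10 + 0 = 10.
By inclusion–exclusion the count is 55 − 59 + 10 = 6.

6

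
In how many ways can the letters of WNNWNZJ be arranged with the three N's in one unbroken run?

Treat the 3 copies of N as a single block. The multiset to arrange is then {NNN, J, W, W, Z}, 5 items in all.
That gives (5)!/(2!) = 60 arrangements.

60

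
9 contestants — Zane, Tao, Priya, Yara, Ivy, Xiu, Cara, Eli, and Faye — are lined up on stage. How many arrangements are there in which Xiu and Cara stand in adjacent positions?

Treat {Xiu, Cara} as a single unit. There are 8 units to order, and the pair itself can be ordered 2 ways.
That gives 2 × 8! = 2 × 40320 = 80640.

80640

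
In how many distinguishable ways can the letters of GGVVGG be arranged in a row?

The 6 letters of GGVVGG have repeats: G appearing 4 times and V appearing twice.
The number of distinct arrangements is 6!/(4!·2!) = 720/48 = 15.

15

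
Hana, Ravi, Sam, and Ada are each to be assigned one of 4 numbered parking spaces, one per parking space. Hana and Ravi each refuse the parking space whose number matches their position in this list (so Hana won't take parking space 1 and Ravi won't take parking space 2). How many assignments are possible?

Let Aᵢ (for i ∈ {1, 2}) be the placements that put person i in their forbidden parking space. Any j of these fix j positions, leaving (4−j)! ways to fill the rest, and there are C(2,j) ways to pick which j.
By inclusion–exclusion, the number of valid placements is Σ_{j=0}^{2} (−1)^j C(2,j)·(4−j)!.
Computing: 24 − 12 + 2 = 14.

14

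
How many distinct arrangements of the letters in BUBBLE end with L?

With the last slot taken by L, it remains to arrange the other 5 letters (BUBBE).
Those 5 letters have B appearing 3 times, giving (5)!/(3!) = 20.

20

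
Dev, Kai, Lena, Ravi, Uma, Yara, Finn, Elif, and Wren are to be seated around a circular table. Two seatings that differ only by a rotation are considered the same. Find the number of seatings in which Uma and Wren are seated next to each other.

Glue Uma and Wren into a block (2 internal orders). Seating 8 units around a circle gives (7)! arrangements.
So 2 × (7)! = 2 × 5040 = 10080.

10080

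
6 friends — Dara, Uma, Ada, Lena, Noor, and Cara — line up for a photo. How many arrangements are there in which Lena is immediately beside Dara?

240

Treat {Lena, Dara} as a single unit. There are 5 units to order, and the pair itself can be ordered 2 ways.
That gives 2 × 5! = 2 × 120 = 240.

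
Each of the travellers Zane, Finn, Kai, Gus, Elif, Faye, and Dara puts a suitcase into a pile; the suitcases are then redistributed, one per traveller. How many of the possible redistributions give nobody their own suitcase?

Let Aᵢ be the assignments in which traveller i gets their own suitcase. We want the size of the complement of A₁∪…∪A_7.
By inclusion–exclusion this is Σ_{j=0}^{7} (−1)^j C(7,j)·(7−j)!.
Computing: 5040 − 5040 + 2520 − 840 + 210 − 42 + 7 − 1 = 1854.

1854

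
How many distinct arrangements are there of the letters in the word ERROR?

Letter multiplicities in ERROR: E×1, O×1, R×3.
Dividing 5! = 120 by 3! = 6 for the repeated letters gives 20.

20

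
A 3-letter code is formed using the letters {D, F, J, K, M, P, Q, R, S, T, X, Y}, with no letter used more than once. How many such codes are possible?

With no repetition, fill the 3 letters in order: 12 choices, then 11, down to 10.
12 × 11 × 10 = 1320.

1320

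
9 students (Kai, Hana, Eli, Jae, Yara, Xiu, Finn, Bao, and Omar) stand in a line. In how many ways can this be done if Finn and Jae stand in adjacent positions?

80640

Glue Finn and Jae into one block (2 internal orders), leaving 8 units to arrange in a row.
That gives 2 × 8! = 2 × 40320 = 80640.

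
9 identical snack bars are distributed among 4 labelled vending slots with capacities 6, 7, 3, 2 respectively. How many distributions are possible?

Without the upper bounds there are C(12,3) = 220 ways to split 9 among 4 vending slots.
Subtract solutions that violate a single cap (substitute x_i' = x_i − (cap_i+1)): x_1 ≥ 7 gives C(5,3) = 10; x_2 ≥ 8 gives C(4,3) = 4; x_3 ≥ 4 gives C(8,3) = 56; x_4 ≥ 3 gives C(9,3) = 84. Together 154.
Add back pairs where two caps are both exceeded: 0 + 0 + 0 + 0 + 0 + 10 = 10.
By inclusion–exclusion the count is 220 − 154 + 10 = 76.

76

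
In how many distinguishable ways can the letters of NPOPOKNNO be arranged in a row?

5040

Letter multiplicities in NPOPOKNNO: K×1, N×3, O×3, P×2.
Dividing 9! = 362880 by 3!·3!·2! = 72 for the repeated letters gives 5040.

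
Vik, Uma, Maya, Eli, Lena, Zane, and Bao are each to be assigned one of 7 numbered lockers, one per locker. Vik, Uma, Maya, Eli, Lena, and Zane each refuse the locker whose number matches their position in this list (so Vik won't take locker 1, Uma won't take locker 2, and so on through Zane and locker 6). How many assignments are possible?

Let Aᵢ (for 1 ≤ i ≤ 6) be the placements that put person i in their forbidden locker. Any j of these fix j positions, leaving (7−j)! ways to fill the rest, and there are C(6,j) ways to pick which j.
By inclusion–exclusion, the number of valid placements is Σ_{j=0}^{6} (−1)^j C(6,j)·(7−j)!.
Computing: 5040 − 4320 + 1800 − 480 + 90 − 12 + 1 = 2119.

2119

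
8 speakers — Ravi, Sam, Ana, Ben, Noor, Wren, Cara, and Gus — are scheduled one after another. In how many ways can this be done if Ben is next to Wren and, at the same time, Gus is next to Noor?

2880

Treat {Ben,Wren} as one block (2 orders) and {Gus,Noor} as another (2 orders).
That leaves 6 units to arrange: 2 × 2 × 6! = 4 × 720 = 2880.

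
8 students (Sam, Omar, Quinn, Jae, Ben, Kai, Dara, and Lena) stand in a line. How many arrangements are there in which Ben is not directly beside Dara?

30240

Of the 8! = 40320 arrangements, those with Ben and Dara adjacent number 2 × 7! = 10080 (treat the pair as a block with 2 internal orders).
So 40320 − 10080 = 30240 arrangements keep them apart.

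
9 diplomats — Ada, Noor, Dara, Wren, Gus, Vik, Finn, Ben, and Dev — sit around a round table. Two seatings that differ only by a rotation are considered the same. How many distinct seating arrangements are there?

40320

Fix one person's seat to break rotational symmetry; the remaining 8 people can be arranged in (8)! = 40320 ways.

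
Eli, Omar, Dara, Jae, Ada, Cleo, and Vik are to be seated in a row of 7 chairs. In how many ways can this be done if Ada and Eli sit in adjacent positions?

Place the 5 others and the Ada-Eli pair as 6 objects in a line; the pair has 2 internal arrangements.
So the count is 2·(6)! = 1440.

1440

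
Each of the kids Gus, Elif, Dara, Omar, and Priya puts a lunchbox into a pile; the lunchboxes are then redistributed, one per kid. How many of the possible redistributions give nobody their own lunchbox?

This is the derangement count D_5: permutations of 5 items with no fixed point.
By inclusion–exclusion this is Σ_{j=0}^{5} (−1)^j C(5,j)·(5−j)!.
Computing: 120 − 120 + 60 − 20 + 5 − 1 = 44.

44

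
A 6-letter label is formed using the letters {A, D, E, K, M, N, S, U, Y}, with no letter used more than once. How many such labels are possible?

With no repetition, fill the 6 letters in order: 9 choices, then 8, down to 4.
That product is 9 × 8 × 7 × 6 × 5 × 4 = 60480.

60480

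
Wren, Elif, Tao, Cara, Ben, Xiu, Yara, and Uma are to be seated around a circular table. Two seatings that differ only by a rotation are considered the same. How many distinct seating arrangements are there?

5040

Fix one person's seat to break rotational symmetry; the remaining 7 people can be arranged in (7)! = 5040 ways.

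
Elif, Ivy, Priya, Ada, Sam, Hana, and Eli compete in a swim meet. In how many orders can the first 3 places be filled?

There are 7 choices for 1st place, 6 for 2nd, and 5 for 3rd.
That gives 7 × 6 × 5 = 210.

210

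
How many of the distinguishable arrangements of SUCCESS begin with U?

60

Fix U in the first position and arrange the remaining 6 letters.
Those 6 letters have C appearing twice and S appearing 3 times, giving (6)!/(3!·2!) = 60.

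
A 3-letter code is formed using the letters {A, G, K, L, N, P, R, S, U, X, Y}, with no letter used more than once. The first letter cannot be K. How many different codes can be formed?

The first letter has 11−1 = 10 choices (anything except K).
The remaining 2 letters are filled from the other 10 symbols without repetition: 10 × 9 = 90.
Total: 10 × 90 = 900.

900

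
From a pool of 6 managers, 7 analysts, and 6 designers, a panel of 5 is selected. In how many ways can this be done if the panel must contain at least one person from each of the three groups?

8295

With no constraint there are C(19,5) = 11628 possible selections.
Selections missing a whole group: no managers → C(13,5) = 1287; no analysts → C(12,5) = 792; no designers → C(13,5) = 1287.
Add back selections omitting two groups (i.e. drawn from a single group): C(6,5) + C(7,5) + C(6,5) = 33.
By inclusion–exclusion: 11628 − 3366 + 33 = 8295.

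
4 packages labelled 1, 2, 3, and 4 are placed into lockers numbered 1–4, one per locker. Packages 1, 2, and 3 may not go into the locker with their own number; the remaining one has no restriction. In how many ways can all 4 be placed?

11

Let Aᵢ (for i ∈ {1, 2, 3}) be the placements that put package i in its forbidden locker. Any j of these fix j positions, leaving (4−j)! ways to fill the rest, and there are C(3,j) ways to pick which j.
By inclusion–exclusion, the number of valid placements is Σ_{j=0}^{3} (−1)^j C(3,j)·(4−j)!.
Computing: 24 − 18 + 6 − 1 = 11.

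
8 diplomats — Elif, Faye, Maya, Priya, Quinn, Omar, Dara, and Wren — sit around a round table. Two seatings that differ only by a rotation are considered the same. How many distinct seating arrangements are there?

Seat Elif anywhere (absorbing the rotational symmetry), then permute the other 7: (7)! = 5040.

5040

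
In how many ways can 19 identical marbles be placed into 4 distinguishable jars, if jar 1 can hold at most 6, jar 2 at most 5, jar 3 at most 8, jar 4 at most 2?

By stars and bars, unrestricted non-negative solutions to x_1+…+x_4 = 19 number C(19+3,3) = 1540.
Subtract solutions that violate a single cap (substitute x_i' = x_i − (cap_i+1)): x_1 ≥ 7 gives C(15,3) = 455; x_2 ≥ 6 gives C(16,3) = 560; x_3 ≥ 9 gives C(13,3) = 286; x_4 ≥ 3 gives C(19,3) = 969. Together 2270.
Add back pairs where two caps are both exceeded: 84 + 20 + 220 + 35 + 286 + 120 = 765.
Subtract triples: 0 + 20 + 1 + 4 = 25.
By inclusion–exclusion the count is 1540 − 2270 + 765 − 25 = 10.

10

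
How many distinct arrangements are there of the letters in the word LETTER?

LETTER has 6 letters with E appearing twice and T appearing twice.
Dividing 6! = 720 by 2!·2! = 4 for the repeated letters gives 180.

180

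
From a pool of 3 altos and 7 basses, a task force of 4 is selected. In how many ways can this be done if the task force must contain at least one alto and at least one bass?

175

Unrestricted: C(10,4) = 210 ways to pick any 4 of the 10.
Selections missing a whole group: no altos → C(7,4) = 35; no basses → C(3,4) = 0.
Both groups omitted at once is impossible, so 210 − 35 = 175.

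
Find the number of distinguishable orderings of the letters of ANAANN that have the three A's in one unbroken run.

4

Treat the 3 copies of A as a single block. The multiset to arrange is then {AAA, N, N, N}, 4 items in all.
That gives (4)!/(3!) = 4 arrangements.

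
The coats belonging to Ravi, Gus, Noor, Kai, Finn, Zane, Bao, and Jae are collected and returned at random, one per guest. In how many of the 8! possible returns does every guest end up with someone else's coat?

14833

Count assignments avoiding every fixed point. For any j of the 8 guests fixed to their own coat, the other 8−j can be arranged in (8−j)! ways.
By inclusion–exclusion this is Σ_{j=0}^{8} (−1)^j C(8,j)·(8−j)!.
Computing: 40320 − 40320 + 20160 − 6720 + 1680 − 336 + 56 − 8 + 1 = 14833.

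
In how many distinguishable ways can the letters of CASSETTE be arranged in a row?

Letter multiplicities in CASSETTE: A×1, C×1, E×2, S×2, T×2.
The number of distinct arrangements is 8!/(2!·2!·2!) = 40320/8 = 5040.

5040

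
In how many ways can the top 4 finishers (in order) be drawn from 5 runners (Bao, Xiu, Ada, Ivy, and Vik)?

120

This is an ordered selection of 4 from 5: P(5,4).
That gives 5 × 4 × 3 × 2 = 120.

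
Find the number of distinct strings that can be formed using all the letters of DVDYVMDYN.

15120

DVDYVMDYN has 9 letters with D appearing 3 times, V appearing twice, and Y appearing twice.
The number of distinct arrangements is 9!/(3!·2!·2!) = 362880/24 = 15120.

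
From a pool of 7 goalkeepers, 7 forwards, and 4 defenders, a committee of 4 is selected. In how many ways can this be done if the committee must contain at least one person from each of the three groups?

Unrestricted: C(18,4) = 3060 ways to pick any 4 of the 18.
Subtract selections that omit an entire group: no goalkeepers → C(11,4) = 330; no forwards → C(11,4) = 330; no defenders → C(14,4) = 1001.
Add back selections omitting two groups (i.e. drawn from a single group): C(7,4) + C(7,4) + C(4,4) = 71.
By inclusion–exclusion: 3060 − 1661 + 71 = 1470.

1470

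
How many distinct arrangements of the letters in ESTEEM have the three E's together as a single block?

24

Treat the 3 copies of E as a single block. The multiset to arrange is then {EEE, M, S, T}, 4 items in all.
All 4 items are distinct, so there are (4)! = 24 arrangements.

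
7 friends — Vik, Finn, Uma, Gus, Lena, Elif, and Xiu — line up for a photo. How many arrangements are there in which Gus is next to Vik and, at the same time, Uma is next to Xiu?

Treat {Gus,Vik} as one block (2 orders) and {Uma,Xiu} as another (2 orders).
That leaves 5 units to arrange: 2 × 2 × 5! = 4 × 120 = 480.

480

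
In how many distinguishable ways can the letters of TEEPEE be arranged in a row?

The 6 letters of TEEPEE have repeats: E appearing 4 times.
Dividing 6! = 720 by 4! = 24 for the repeated letters gives 30.

30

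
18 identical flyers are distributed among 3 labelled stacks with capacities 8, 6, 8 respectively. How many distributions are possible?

15

By stars and bars, unrestricted non-negative solutions to x_1+…+x_3 = 18 number C(18+2,2) = 190.
Subtract solutions that violate a single cap (substitute x_i' = x_i − (cap_i+1)): x_1 ≥ 9 gives C(11,2) = 55; x_2 ≥ 7 gives C(13,2) = 78; x_3 ≥ 9 gives C(11,2) = 55. Together 188.
Add back pairs where two caps are both exceeded: 6 + 1 + 6 = 13.
By inclusion–exclusion the count is 190 − 188 + 13 = 15.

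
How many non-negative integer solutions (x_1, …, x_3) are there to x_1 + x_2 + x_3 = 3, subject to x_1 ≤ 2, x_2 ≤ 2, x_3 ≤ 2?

7

Without the upper bounds there are C(5,2) = 10 ways to split 3 among 3 variables.
Subtract solutions that violate a single cap (substitute x_i' = x_i − (cap_i+1)): x_1 ≥ 3 gives C(2,2) = 1; x_2 ≥ 3 gives C(2,2) = 1; x_3 ≥ 3 gives C(2,2) = 1. Together 3.
No two caps can be exceeded simultaneously, so the pair terms are all 0.
By inclusion–exclusion the count is 10 − 3 + 0 = 7.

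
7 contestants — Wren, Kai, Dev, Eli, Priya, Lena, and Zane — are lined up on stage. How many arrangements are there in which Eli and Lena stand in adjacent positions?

1440

Place the 5 others and the Eli-Lena pair as 6 objects in a line; the pair has 2 internal arrangements.
So the count is 2·(6)! = 1440.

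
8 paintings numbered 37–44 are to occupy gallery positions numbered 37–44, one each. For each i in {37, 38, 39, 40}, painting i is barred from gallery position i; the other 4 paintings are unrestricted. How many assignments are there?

Let Aᵢ (for 37 ≤ i ≤ 40) be the placements that put painting i in its forbidden gallery position. Any j of these fix j positions, leaving (8−j)! ways to fill the rest, and there are C(4,j) ways to pick which j.
By inclusion–exclusion, the number of valid placements is Σ_{j=0}^{4} (−1)^j C(4,j)·(8−j)!.
Computing: 40320 − 20160 + 4320 − 480 + 24 = 24024.

24024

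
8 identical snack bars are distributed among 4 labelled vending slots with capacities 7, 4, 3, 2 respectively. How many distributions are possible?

Ignoring the caps, the number of non-negative solutions to x_1+…+x_4 = 8 is C(11,3) = 165.
Subtract solutions that violate a single cap (substitute x_i' = x_i − (cap_i+1)): x_1 ≥ 8 gives C(3,3) = 1; x_2 ≥ 5 gives C(6,3) = 20; x_3 ≥ 4 gives C(7,3) = 35; x_4 ≥ 3 gives C(8,3) = 56. Together 112.
Add back pairs where two caps are both exceeded: 0 + 0 + 0 + 0 + 1 + 4 = 5.
By inclusion–exclusion the count is 165 − 112 + 5 = 58.

58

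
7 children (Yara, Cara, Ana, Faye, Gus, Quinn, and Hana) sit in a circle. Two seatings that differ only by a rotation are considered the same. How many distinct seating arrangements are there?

Around a circle, 7 distinct people have 7!/7 = (6)! = 720 rotationally distinct seatings.

720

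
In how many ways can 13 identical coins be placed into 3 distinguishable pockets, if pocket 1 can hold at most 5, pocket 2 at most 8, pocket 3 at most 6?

27

By stars and bars, unrestricted non-negative solutions to x_1+…+x_3 = 13 number C(13+2,2) = 105.
Subtract solutions that violate a single cap (substitute x_i' = x_i − (cap_i+1)): x_1 ≥ 6 gives C(9,2) = 36; x_2 ≥ 9 gives C(6,2) = 15; x_3 ≥ 7 gives C(8,2) = 28. Together 79.
Add back pairs where two caps are both exceeded: 0 + 1 + 0 = 1.
By inclusion–exclusion the count is 105 − 79 + 1 = 27.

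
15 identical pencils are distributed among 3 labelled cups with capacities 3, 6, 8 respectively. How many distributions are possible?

By stars and bars, unrestricted non-negative solutions to x_1+…+x_3 = 15 number C(15+2,2) = 136.
Subtract solutions that violate a single cap (substitute x_i' = x_i − (cap_i+1)): x_1 ≥ 4 gives C(13,2) = 78; x_2 ≥ 7 gives C(10,2) = 45; x_3 ≥ 9 gives C(8,2) = 28. Together 151.
Add back pairs where two caps are both exceeded: 15 + 6 + 0 = 21.
By inclusion–exclusion the count is 136 − 151 + 21 = 6.

6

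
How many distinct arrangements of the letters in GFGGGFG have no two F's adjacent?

15

There are 7!/(5!·2!) = 21 arrangements of GFGGGFG in total.
If the two F's are adjacent, glue them into one block, leaving 6 items to arrange: (6)!/(5!) = 6 ways.
Hence 21 − 6 = 15.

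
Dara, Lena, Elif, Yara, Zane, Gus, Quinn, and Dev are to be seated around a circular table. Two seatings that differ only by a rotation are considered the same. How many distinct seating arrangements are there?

5040

Seat Dara anywhere (absorbing the rotational symmetry), then permute the other 7: (7)! = 5040.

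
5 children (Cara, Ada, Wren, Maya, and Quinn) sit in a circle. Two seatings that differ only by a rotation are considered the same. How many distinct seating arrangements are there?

24

Around a circle, 5 distinct people have 5!/5 = (4)! = 24 rotationally distinct seatings.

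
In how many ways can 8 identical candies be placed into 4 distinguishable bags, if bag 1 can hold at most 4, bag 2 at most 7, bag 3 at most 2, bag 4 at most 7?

Without the upper bounds there are C(11,3) = 165 ways to split 8 among 4 bags.
Subtract solutions that violate a single cap (substitute x_i' = x_i − (cap_i+1)): x_1 ≥ 5 gives C(6,3) = 20; x_2 ≥ 8 gives C(3,3) = 1; x_3 ≥ 3 gives C(8,3) = 56; x_4 ≥ 8 gives C(3,3) = 1. Together 78.
Add back pairs where two caps are both exceeded: 0 + 1 + 0 + 0 + 0 + 0 = 1.
By inclusion–exclusion the count is 165 − 78 + 1 = 88.

88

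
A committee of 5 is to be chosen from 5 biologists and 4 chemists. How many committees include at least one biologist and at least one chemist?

125

With no constraint there are C(9,5) = 126 possible selections.
Selections missing a whole group: no biologists → C(4,5) = 0; no chemists → C(5,5) = 1.
Both groups omitted at once is impossible, so 126 − 1 = 125.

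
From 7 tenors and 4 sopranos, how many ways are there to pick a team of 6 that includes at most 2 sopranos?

Split by how many sopranos are chosen (0 through 2).
Sum: C(4,0)·C(7,6) + C(4,1)·C(7,5) + C(4,2)·C(7,4) = 7 + 84 + 210 = 301.

301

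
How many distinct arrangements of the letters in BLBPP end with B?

12

With the last slot taken by B, it remains to arrange the other 4 letters (LBPP).
Those 4 letters have P appearing twice, giving (4)!/(2!) = 12.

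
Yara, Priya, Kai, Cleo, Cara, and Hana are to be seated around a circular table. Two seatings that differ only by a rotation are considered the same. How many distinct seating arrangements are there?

Around a circle, 6 distinct people have 6!/6 = (5)! = 120 rotationally distinct seatings.

120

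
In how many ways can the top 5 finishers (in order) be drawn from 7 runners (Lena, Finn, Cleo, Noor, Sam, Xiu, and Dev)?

2520

This is an ordered selection of 5 from 7: P(7,5).
That gives 7 × 6 × 5 × 4 × 3 = 2520.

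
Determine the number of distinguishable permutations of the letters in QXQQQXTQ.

The 8 letters of QXQQQXTQ have repeats: Q appearing 5 times and X appearing twice.
Dividing 8! = 40320 by 5!·2! = 240 for the repeated letters gives 168.

168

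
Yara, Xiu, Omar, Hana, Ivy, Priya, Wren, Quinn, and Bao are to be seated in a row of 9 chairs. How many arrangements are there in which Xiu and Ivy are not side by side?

Of the 9! = 362880 arrangements, those with Xiu and Ivy adjacent number 2 × 8! = 80640 (treat the pair as a block with 2 internal orders).
Complementary counting: 362880 − 80640 = 282240.

282240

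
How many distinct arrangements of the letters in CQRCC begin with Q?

With the first slot taken by Q, it remains to arrange the other 4 letters (CRCC).
Those 4 letters have C appearing 3 times, giving (4)!/(3!) = 4.

4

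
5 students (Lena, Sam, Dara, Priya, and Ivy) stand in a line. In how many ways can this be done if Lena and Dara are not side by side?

72

Of the 5! = 120 arrangements, those with Lena and Dara adjacent number 2 × 4! = 48 (treat the pair as a block with 2 internal orders).
Complementary counting: 120 − 48 = 72.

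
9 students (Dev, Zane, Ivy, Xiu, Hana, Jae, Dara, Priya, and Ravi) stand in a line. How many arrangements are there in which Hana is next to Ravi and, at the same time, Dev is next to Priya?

20160

Treat {Hana,Ravi} as one block (2 orders) and {Dev,Priya} as another (2 orders).
That leaves 7 units to arrange: 2 × 2 × 7! = 4 × 5040 = 20160.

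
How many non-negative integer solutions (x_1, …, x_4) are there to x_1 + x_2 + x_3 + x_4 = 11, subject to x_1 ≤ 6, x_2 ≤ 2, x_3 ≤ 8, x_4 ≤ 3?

74

Without the upper bounds there are C(14,3) = 364 ways to split 11 among 4 variables.
Subtract solutions that violate a single cap (substitute x_i' = x_i − (cap_i+1)): x_1 ≥ 7 gives C(7,3) = 35; x_2 ≥ 3 gives C(11,3) = 165; x_3 ≥ 9 gives C(5,3) = 10; x_4 ≥ 4 gives C(10,3) = 120. Together 330.
Add back pairs where two caps are both exceeded: 4 + 0 + 1 + 0 + 35 + 0 = 40.
By inclusion–exclusion the count is 364 − 330 + 40 = 74.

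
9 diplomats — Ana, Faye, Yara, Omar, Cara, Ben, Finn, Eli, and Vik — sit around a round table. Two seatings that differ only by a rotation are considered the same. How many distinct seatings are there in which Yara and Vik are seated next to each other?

Treat {Yara, Vik} as one unit (2 internal orders) and seat the resulting 8 units around the table: (7)! circular arrangements.
So 2 × (7)! = 2 × 5040 = 10080.

10080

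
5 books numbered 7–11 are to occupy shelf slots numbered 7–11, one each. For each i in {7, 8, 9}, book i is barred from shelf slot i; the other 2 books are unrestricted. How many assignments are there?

64

Let Aᵢ (for i ∈ {7, 8, 9}) be the placements that put book i in its forbidden shelf slot. Any j of these fix j positions, leaving (5−j)! ways to fill the rest, and there are C(3,j) ways to pick which j.
By inclusion–exclusion, the number of valid placements is Σ_{j=0}^{3} (−1)^j C(3,j)·(5−j)!.
Computing: 120 − 72 + 18 − 2 = 64.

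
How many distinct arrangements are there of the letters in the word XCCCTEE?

XCCCTEE has 7 letters with C appearing 3 times and E appearing twice.
Dividing 7! = 5040 by 3!·2! = 12 for the repeated letters gives 420.

420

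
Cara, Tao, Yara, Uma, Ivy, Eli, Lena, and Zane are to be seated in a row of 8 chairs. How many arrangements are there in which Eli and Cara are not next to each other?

30240

Of the 8! = 40320 arrangements, those with Eli and Cara adjacent number 2 × 7! = 10080 (treat the pair as a block with 2 internal orders).
So 40320 − 10080 = 30240 arrangements keep them apart.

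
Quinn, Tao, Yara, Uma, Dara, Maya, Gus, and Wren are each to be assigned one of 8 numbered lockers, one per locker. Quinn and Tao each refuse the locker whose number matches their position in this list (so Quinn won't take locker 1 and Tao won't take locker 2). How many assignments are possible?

30960

Let Aᵢ (for i ∈ {1, 2}) be the placements that put person i in their forbidden locker. Any j of these fix j positions, leaving (8−j)! ways to fill the rest, and there are C(2,j) ways to pick which j.
By inclusion–exclusion, the number of valid placements is Σ_{j=0}^{2} (−1)^j C(2,j)·(8−j)!.
Computing: 40320 − 10080 + 720 = 30960.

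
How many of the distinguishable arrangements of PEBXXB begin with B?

60

With the first slot taken by B, it remains to arrange the other 5 letters (PEXXB).
Those 5 letters have X appearing twice, giving (5)!/(2!) = 60.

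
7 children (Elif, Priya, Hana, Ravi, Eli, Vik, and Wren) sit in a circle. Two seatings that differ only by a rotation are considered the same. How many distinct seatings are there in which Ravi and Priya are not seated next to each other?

All circular seatings of 7 people number (6)! = 720.
Those with Ravi next to Priya: fuse the pair into one unit and seat 6 units around a circle — 2·(5)! = 240.
Subtracting, 720 − 240 = 480.

480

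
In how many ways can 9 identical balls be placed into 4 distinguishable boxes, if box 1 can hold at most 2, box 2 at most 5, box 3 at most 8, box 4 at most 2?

By stars and bars, unrestricted non-negative solutions to x_1+…+x_4 = 9 number C(9+3,3) = 220.
Subtract solutions that violate a single cap (substitute x_i' = x_i − (cap_i+1)): x_1 ≥ 3 gives C(9,3) = 84; x_2 ≥ 6 gives C(6,3) = 20; x_3 ≥ 9 gives C(3,3) = 1; x_4 ≥ 3 gives C(9,3) = 84. Together 189.
Add back pairs where two caps are both exceeded: 1 + 0 + 20 + 0 + 1 + 0 = 22.
By inclusion–exclusion the count is 220 − 189 + 22 = 53.

53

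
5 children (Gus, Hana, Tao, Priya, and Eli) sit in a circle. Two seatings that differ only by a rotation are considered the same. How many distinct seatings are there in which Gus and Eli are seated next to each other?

12

Treat {Gus, Eli} as one unit (2 internal orders) and seat the resulting 4 units around the table: (3)! circular arrangements.
So 2 × (3)! = 2 × 6 = 12.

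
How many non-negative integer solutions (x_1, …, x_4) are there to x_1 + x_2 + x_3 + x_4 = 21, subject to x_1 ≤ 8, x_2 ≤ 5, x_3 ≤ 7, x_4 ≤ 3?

By stars and bars, unrestricted non-negative solutions to x_1+…+x_4 = 21 number C(21+3,3) = 2024.
Subtract solutions that violate a single cap (substitute x_i' = x_i − (cap_i+1)): x_1 ≥ 9 gives C(15,3) = 455; x_2 ≥ 6 gives C(18,3) = 816; x_3 ≥ 8 gives C(16,3) = 560; x_4 ≥ 4 gives C(20,3) = 1140. Together 2971.
Add back pairs where two caps are both exceeded: 84 + 35 + 165 + 120 + 364 + 220 = 988.
Subtract triples: 0 + 10 + 1 + 20 = 31.
By inclusion–exclusion the count is 2024 − 2971 + 988 − 31 = 10.

10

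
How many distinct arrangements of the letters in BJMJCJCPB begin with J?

Fix J in the first position and arrange the remaining 8 letters.
Those 8 letters have B appearing twice, C appearing twice, and J appearing twice, giving (8)!/(2!·2!·2!) = 5040.

5040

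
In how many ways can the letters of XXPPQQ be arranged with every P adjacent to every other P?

Treat the 2 copies of P as a single block. The multiset to arrange is then {PP, Q, Q, X, X}, 5 items in all.
That gives (5)!/(2!·2!) = 30 arrangements.

30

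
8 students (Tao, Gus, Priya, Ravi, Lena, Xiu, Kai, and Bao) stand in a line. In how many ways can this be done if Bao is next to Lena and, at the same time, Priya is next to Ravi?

2880

Treat {Bao,Lena} as one block (2 orders) and {Priya,Ravi} as another (2 orders).
That leaves 6 units to arrange: 2 × 2 × 6! = 4 × 720 = 2880.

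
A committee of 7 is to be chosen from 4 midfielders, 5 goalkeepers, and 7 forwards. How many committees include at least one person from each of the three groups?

With no constraint there are C(16,7) = 11440 possible selections.
Subtract selections that omit an entire group: no midfielders → C(12,7) = 792; no goalkeepers → C(11,7) = 330; no forwards → C(9,7) = 36.
Add back selections omitting two groups (i.e. drawn from a single group): C(4,7) + C(5,7) + C(7,7) = 1.
By inclusion–exclusion: 11440 − 1158 + 1 = 10283.

10283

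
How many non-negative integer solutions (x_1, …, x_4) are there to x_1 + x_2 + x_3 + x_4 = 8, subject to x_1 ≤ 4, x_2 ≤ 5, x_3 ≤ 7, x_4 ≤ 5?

124

By stars and bars, unrestricted non-negative solutions to x_1+…+x_4 = 8 number C(8+3,3) = 165.
Subtract solutions that violate a single cap (substitute x_i' = x_i − (cap_i+1)): x_1 ≥ 5 gives C(6,3) = 20; x_2 ≥ 6 gives C(5,3) = 10; x_3 ≥ 8 gives C(3,3) = 1; x_4 ≥ 6 gives C(5,3) = 10. Together 41.
No two caps can be exceeded simultaneously, so the pair terms are all 0.
By inclusion–exclusion the count is 165 − 41 + 0 = 124.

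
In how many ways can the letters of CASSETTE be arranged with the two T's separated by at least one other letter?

3780

There are 8!/(2!·2!·2!) = 5040 arrangements of CASSETTE in total.
Arrangements with the T's together: treat TT as one letter, giving (7)!/(2!·2!) = 1260.
Subtracting, 5040 − 1260 = 3780 arrangements keep the T's apart.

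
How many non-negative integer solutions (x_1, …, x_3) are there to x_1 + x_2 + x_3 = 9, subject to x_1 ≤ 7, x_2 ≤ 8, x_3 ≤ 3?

Ignoring the caps, the number of non-negative solutions to x_1+…+x_3 = 9 is C(11,2) = 55.
Subtract solutions that violate a single cap (substitute x_i' = x_i − (cap_i+1)): x_1 ≥ 8 gives C(3,2) = 3; x_2 ≥ 9 gives C(2,2) = 1; x_3 ≥ 4 gives C(7,2) = 21. Together 25.
No two caps can be exceeded simultaneously, so the pair terms are all 0.
By inclusion–exclusion the count is 55 − 25 + 0 = 30.

30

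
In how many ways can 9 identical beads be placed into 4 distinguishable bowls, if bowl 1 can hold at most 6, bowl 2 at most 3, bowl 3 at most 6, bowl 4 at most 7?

Without the upper bounds there are C(12,3) = 220 ways to split 9 among 4 bowls.
Subtract solutions that violate a single cap (substitute x_i' = x_i − (cap_i+1)): x_1 ≥ 7 gives C(5,3) = 10; x_2 ≥ 4 gives C(8,3) = 56; x_3 ≥ 7 gives C(5,3) = 10; x_4 ≥ 8 gives C(4,3) = 4. Together 80.
No two caps can be exceeded simultaneously, so the pair terms are all 0.
By inclusion–exclusion the count is 220 − 80 + 0 = 140.

140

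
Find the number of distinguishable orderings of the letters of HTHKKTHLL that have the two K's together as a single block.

Treat the 2 copies of K as a single block. The multiset to arrange is then {KK, H, H, H, L, L, T, T}, 8 items in all.
That gives (8)!/(3!·2!·2!) = 1680 arrangements.

1680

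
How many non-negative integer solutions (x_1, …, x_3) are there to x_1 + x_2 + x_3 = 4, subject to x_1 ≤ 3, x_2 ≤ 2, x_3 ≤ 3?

10

By stars and bars, unrestricted non-negative solutions to x_1+…+x_3 = 4 number C(4+2,2) = 15.
Subtract solutions that violate a single cap (substitute x_i' = x_i − (cap_i+1)): x_1 ≥ 4 gives C(2,2) = 1; x_2 ≥ 3 gives C(3,2) = 3; x_3 ≥ 4 gives C(2,2) = 1. Together 5.
No two caps can be exceeded simultaneously, so the pair terms are all 0.
By inclusion–exclusion the count is 15 − 5 + 0 = 10.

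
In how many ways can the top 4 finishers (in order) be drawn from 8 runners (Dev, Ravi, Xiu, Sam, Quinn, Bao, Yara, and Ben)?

There are 8 choices for 1st place, 7 for 2nd, and so on down to 5 for position 4.
That gives 8 × 7 × 6 × 5 = 1680.

1680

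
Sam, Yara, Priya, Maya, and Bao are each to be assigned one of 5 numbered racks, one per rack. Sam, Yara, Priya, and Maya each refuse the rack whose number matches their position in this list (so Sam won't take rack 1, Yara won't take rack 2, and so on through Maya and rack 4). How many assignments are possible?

53

Let Aᵢ (for 1 ≤ i ≤ 4) be the placements that put person i in their forbidden rack. Any j of these fix j positions, leaving (5−j)! ways to fill the rest, and there are C(4,j) ways to pick which j.
By inclusion–exclusion, the number of valid placements is Σ_{j=0}^{4} (−1)^j C(4,j)·(5−j)!.
Computing: 120 − 96 + 36 − 8 + 1 = 53.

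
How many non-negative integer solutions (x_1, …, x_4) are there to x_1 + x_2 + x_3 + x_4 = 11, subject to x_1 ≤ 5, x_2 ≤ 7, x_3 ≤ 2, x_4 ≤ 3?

53

Ignoring the caps, the number of non-negative solutions to x_1+…+x_4 = 11 is C(14,3) = 364.
Subtract solutions that violate a single cap (substitute x_i' = x_i − (cap_i+1)): x_1 ≥ 6 gives C(8,3) = 56; x_2 ≥ 8 gives C(6,3) = 20; x_3 ≥ 3 gives C(11,3) = 165; x_4 ≥ 4 gives C(10,3) = 120. Together 361.
Add back pairs where two caps are both exceeded: 0 + 10 + 4 + 1 + 0 + 35 = 50.
By inclusion–exclusion the count is 364 − 361 + 50 = 53.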